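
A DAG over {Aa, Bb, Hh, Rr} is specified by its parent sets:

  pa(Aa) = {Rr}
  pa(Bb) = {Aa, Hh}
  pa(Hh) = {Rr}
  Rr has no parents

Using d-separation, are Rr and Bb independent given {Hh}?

No

Enumerating the 2 paths from Rr to Bb and testing each for blocking by {Hh}:
Path 1: Rr → Hh → Bb
  Hh is a chain here and Hh is conditioned on, so the path is blocked at Hh.
Path 2: Rr → Aa → Bb
  Aa is a chain and Aa is not conditioned on — no node blocks this path, so it is active.
At least one path is unblocked, so d-separation fails.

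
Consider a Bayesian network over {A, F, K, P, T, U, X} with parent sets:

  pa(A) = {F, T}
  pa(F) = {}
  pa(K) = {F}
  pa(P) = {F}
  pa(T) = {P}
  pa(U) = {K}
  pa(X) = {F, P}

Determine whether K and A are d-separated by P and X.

No — K and A are not d-separated given {P, X}.

There are 3 undirected paths between K and A; checking each against the conditioning set {P, X}:
  1. K ← F → P → T → A — F:fork[open]; P:chain[blocks]; T:chain[open] ⇒ blocked
  2. K ← F → A — F:fork[open] ⇒ active
  3. K ← F → X ← P → T → A — F:fork[open]; X:collider[open]; P:fork[blocks]; T:chain[open] ⇒ blocked
Because an active path exists, K and A are not d-separated.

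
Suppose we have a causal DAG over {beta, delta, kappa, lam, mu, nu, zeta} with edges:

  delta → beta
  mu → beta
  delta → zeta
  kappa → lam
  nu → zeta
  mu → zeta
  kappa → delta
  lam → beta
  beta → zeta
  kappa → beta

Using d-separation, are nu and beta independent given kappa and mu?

Yes — nu and beta are d-separated given {kappa, mu}.

There are 5 undirected paths between nu and beta; checking each against the conditioning set {kappa, mu}:
  1. nu → zeta ← beta — zeta:collider[blocks] ⇒ blocked
  2. nu → zeta ← delta → beta — zeta:collider[blocks]; delta:fork[open] ⇒ blocked
  3. nu → zeta ← delta ← kappa → beta — zeta:collider[blocks]; delta:chain[open]; kappa:fork[blocks] ⇒ blocked
  4. nu → zeta ← delta ← kappa → lam → beta — zeta:collider[blocks]; delta:chain[open]; kappa:fork[blocks]; lam:chain[open] ⇒ blocked
  5. nu → zeta ← mu → beta — zeta:collider[blocks]; mu:fork[blocks] ⇒ blocked
Since every path is blocked, d-separation holds.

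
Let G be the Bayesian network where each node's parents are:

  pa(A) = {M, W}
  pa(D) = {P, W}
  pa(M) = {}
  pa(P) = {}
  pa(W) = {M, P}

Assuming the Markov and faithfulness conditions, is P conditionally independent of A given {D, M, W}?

Yes

We examine all 4 paths between P and A:
Path 1: P → W → A
  W is a chain here and W is conditioned on, so the path is blocked at W.
Path 2: P → W ← M → A
  M is a fork here and M is conditioned on, so the path is blocked at M.
Path 3: P → D ← W → A
  W is a fork here and W is conditioned on, so the path is blocked at W.
Path 4: P → D ← W ← M → A
  W is a chain here and W is conditioned on, so the path is blocked at W.
All paths are blocked; P ⊥ A | {D, M, W} holds.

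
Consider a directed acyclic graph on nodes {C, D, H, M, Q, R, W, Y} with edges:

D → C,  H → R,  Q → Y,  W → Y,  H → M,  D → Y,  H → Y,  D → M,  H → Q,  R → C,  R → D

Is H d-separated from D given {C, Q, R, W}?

Enumerating the 5 paths from H to D and testing each for blocking by {C, Q, R, W}:
  1. H → Q → Y ← D — Q:chain[blocks]; Y:collider[blocks] ⇒ blocked
  2. H → R → C ← D — R:chain[blocks]; C:collider[open] ⇒ blocked
  3. H → R → D — R:chain[blocks] ⇒ blocked
  4. H → M ← D — M:collider[blocks] ⇒ blocked
  5. H → Y ← D — Y:collider[blocks] ⇒ blocked
Since every path is blocked, d-separation holds.

Yes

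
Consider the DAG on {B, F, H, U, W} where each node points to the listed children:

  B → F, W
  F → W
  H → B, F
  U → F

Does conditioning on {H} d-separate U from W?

We examine all 3 paths between U and W:
Path 1: U → F → W
  F is a chain and F is not conditioned on — no node blocks this path, so it is active.
Path 2: U → F ← B → W
  F is a collider here and neither F nor any of its descendants is conditioned on, so the collider stays closed — the path is blocked at F.
Path 3: U → F ← H → B → W
  F is a collider here and neither F nor any of its descendants is conditioned on, so the collider stays closed — the path is blocked at F.
Because an active path exists, U and W are not d-separated.

No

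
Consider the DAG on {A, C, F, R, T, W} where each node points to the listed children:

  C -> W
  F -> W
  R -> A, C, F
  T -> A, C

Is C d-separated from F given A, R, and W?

No — C and F are not d-separated given {A, R, W}.

There are 3 undirected paths between C and F; checking each against the conditioning set {A, R, W}:
Path 1: C ← T → A ← R → F
  R is a fork here and R is conditioned on, so the path is blocked at R.
Path 2: C ← R → F
  R is a fork here and R is conditioned on, so the path is blocked at R.
Path 3: C → W ← F
  W is a collider and W is conditioned on, which opens it — no node blocks this path, so it is active.
Because an active path exists, C and F are not d-separated.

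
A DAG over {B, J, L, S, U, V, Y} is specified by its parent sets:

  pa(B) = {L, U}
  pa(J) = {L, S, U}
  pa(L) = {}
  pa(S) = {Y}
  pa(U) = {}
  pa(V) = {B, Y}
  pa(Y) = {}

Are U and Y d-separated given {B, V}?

There are 4 undirected paths between U and Y; checking each against the conditioning set {B, V}:
Path 1: U → B ← L → J ← S ← Y
  J is a collider here and neither J nor any of its descendants is conditioned on, so the collider stays closed — the path is blocked at J.
Path 2: U → B → V ← Y
  B is a chain here and B is conditioned on, so the path is blocked at B.
Path 3: U → J ← L → B → V ← Y
  J is a collider here and neither J nor any of its descendants is conditioned on, so the collider stays closed — the path is blocked at J.
Path 4: U → J ← S ← Y
  J is a collider here and neither J nor any of its descendants is conditioned on, so the collider stays closed — the path is blocked at J.
All paths are blocked; U ⊥ Y | {B, V} holds.

Yes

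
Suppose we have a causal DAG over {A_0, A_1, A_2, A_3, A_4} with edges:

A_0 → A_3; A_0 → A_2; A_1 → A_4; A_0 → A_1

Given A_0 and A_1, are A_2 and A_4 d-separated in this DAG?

Yes — A_2 and A_4 are d-separated given {A_0, A_1}.

There is one path between A_2 and A_4:
  1. A_2 ← A_0 → A_1 → A_4 — A_0:fork[blocks]; A_1:chain[blocks] ⇒ blocked
All paths are blocked; A_2 ⊥ A_4 | {A_0, A_1} holds.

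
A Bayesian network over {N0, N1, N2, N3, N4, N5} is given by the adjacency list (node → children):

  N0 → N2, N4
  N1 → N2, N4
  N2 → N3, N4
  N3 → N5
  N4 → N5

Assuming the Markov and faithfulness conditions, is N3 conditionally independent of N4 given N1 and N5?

No — N3 and N4 are not d-separated given {N1, N5}.

We examine all 4 paths between N3 and N4:
Path 1: N3 ← N2 ← N1 → N4
  N1 is a fork here and N1 is conditioned on, so the path is blocked at N1.
Path 2: N3 ← N2 ← N0 → N4
  N2 is a chain and N2 is not conditioned on; N0 is a fork and N0 is not conditioned on — no node blocks this path, so it is active.
Path 3: N3 ← N2 → N4
  N2 is a fork and N2 is not conditioned on — no node blocks this path, so it is active.
Path 4: N3 → N5 ← N4
  N5 is a collider and N5 is conditioned on, which opens it — no node blocks this path, so it is active.
Since the path N3 ← N2 ← N0 → N4 is active, N3 and N4 are not d-separated given {N1, N5}.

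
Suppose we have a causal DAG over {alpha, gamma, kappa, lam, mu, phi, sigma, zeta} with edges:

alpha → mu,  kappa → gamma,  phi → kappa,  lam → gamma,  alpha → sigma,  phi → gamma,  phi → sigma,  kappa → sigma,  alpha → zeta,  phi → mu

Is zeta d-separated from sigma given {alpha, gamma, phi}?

Yes

Enumerating the 4 paths from zeta to sigma and testing each for blocking by {alpha, gamma, phi}:
Path 1: zeta ← alpha → mu ← phi → gamma ← kappa → sigma
  alpha is a fork here and alpha is conditioned on, so the path is blocked at alpha.
Path 2: zeta ← alpha → mu ← phi → kappa → sigma
  alpha is a fork here and alpha is conditioned on, so the path is blocked at alpha.
Path 3: zeta ← alpha → mu ← phi → sigma
  alpha is a fork here and alpha is conditioned on, so the path is blocked at alpha.
Path 4: zeta ← alpha → sigma
  alpha is a fork here and alpha is conditioned on, so the path is blocked at alpha.
Since every path is blocked, d-separation holds.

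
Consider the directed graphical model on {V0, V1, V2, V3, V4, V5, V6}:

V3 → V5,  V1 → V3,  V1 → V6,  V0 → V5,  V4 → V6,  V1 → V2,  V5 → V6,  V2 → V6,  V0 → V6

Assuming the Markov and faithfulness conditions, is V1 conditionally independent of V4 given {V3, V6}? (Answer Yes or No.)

No

We examine all 4 paths between V1 and V4:
Path 1: V1 → V2 → V6 ← V4
  V2 is a chain and V2 is not conditioned on; V6 is a collider and V6 is conditioned on, which opens it — no node blocks this path, so it is active.
Path 2: V1 → V3 → V5 ← V0 → V6 ← V4
  V3 is a chain here and V3 is conditioned on, so the path is blocked at V3.
Path 3: V1 → V3 → V5 → V6 ← V4
  V3 is a chain here and V3 is conditioned on, so the path is blocked at V3.
Path 4: V1 → V6 ← V4
  V6 is a collider and V6 is conditioned on, which opens it — no node blocks this path, so it is active.
At least one path is unblocked, so d-separation fails.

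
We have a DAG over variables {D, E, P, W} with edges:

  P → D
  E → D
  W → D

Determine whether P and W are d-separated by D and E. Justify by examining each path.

The only undirected path from P to W is:
Path 1: P → D ← W
  D is a collider and D is conditioned on, which opens it — no node blocks this path, so it is active.
Since the path P → D ← W is active, P and W are not d-separated given {D, E}.

No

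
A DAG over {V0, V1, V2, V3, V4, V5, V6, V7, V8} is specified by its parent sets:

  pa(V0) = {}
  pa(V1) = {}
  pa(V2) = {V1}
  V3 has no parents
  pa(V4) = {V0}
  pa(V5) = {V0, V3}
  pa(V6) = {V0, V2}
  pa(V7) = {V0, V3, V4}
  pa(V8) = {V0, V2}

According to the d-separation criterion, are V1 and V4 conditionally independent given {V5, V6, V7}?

We examine all 6 paths between V1 and V4:
Path 1: V1 → V2 → V6 ← V0 → V5 ← V3 → V7 ← V4
  V2 is a chain and V2 is not conditioned on; V6 is a collider and V6 is conditioned on, which opens it; V0 is a fork and V0 is not conditioned on; V5 is a collider and V5 is conditioned on, which opens it; V3 is a fork and V3 is not conditioned on; V7 is a collider and V7 is conditioned on, which opens it — no node blocks this path, so it is active.
Path 2: V1 → V2 → V6 ← V0 → V7 ← V4
  V2 is a chain and V2 is not conditioned on; V6 is a collider and V6 is conditioned on, which opens it; V0 is a fork and V0 is not conditioned on; V7 is a collider and V7 is conditioned on, which opens it — no node blocks this path, so it is active.
Path 3: V1 → V2 → V6 ← V0 → V4
  V2 is a chain and V2 is not conditioned on; V6 is a collider and V6 is conditioned on, which opens it; V0 is a fork and V0 is not conditioned on — no node blocks this path, so it is active.
Path 4: V1 → V2 → V8 ← V0 → V5 ← V3 → V7 ← V4
  V8 is a collider here and neither V8 nor any of its descendants is conditioned on, so the collider stays closed — the path is blocked at V8.
Path 5: V1 → V2 → V8 ← V0 → V7 ← V4
  V8 is a collider here and neither V8 nor any of its descendants is conditioned on, so the collider stays closed — the path is blocked at V8.
Path 6: V1 → V2 → V8 ← V0 → V4
  V8 is a collider here and neither V8 nor any of its descendants is conditioned on, so the collider stays closed — the path is blocked at V8.
Because an active path exists, V1 and V4 are not d-separated.

No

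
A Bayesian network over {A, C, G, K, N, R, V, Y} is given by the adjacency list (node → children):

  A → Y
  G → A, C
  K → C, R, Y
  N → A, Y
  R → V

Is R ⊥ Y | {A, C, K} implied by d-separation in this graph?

Yes

3 paths connect R and Y; each must be blocked for d-separation to hold:
Path 1: R ← K → C ← G → A → Y
  K is a fork here and K is conditioned on, so the path is blocked at K.
Path 2: R ← K → C ← G → A ← N → Y
  K is a fork here and K is conditioned on, so the path is blocked at K.
Path 3: R ← K → Y
  K is a fork here and K is conditioned on, so the path is blocked at K.
All paths are blocked; R ⊥ Y | {A, C, K} holds.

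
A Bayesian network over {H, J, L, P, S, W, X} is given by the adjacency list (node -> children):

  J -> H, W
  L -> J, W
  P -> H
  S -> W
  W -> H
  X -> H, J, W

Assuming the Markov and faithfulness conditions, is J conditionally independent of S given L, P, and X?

We examine all 6 paths between J and S:
Path 1: J → H ← W ← S
  H is a collider here and neither H nor any of its descendants is conditioned on, so the collider stays closed — the path is blocked at H.
Path 2: J → H ← X → W ← S
  H is a collider here and neither H nor any of its descendants is conditioned on, so the collider stays closed — the path is blocked at H.
Path 3: J ← L → W ← S
  L is a fork here and L is conditioned on, so the path is blocked at L.
Path 4: J → W ← S
  W is a collider here and neither W nor any of its descendants is conditioned on, so the collider stays closed — the path is blocked at W.
Path 5: J ← X → H ← W ← S
  X is a fork here and X is conditioned on, so the path is blocked at X.
Path 6: J ← X → W ← S
  X is a fork here and X is conditioned on, so the path is blocked at X.
Every path is blocked, so J and S are d-separated given {L, P, X}.

Yes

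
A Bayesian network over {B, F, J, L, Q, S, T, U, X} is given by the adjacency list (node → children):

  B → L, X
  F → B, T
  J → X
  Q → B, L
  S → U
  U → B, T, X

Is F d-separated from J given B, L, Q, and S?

There are 4 undirected paths between F and J; checking each against the conditioning set {B, L, Q, S}:
Path 1: F → T ← U → X ← J
  T is a collider here and neither T nor any of its descendants is conditioned on, so the collider stays closed — the path is blocked at T.
Path 2: F → T ← U → B → X ← J
  T is a collider here and neither T nor any of its descendants is conditioned on, so the collider stays closed — the path is blocked at T.
Path 3: F → B → X ← J
  B is a chain here and B is conditioned on, so the path is blocked at B.
Path 4: F → B ← U → X ← J
  X is a collider here and neither X nor any of its descendants is conditioned on, so the collider stays closed — the path is blocked at X.
All paths are blocked; F ⊥ J | {B, L, Q, S} holds.

Yes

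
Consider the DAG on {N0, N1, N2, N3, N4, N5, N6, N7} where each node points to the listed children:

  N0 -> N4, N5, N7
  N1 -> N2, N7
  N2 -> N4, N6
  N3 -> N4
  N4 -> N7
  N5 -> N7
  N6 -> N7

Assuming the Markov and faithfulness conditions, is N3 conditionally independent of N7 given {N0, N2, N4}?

There are 5 undirected paths between N3 and N7; checking each against the conditioning set {N0, N2, N4}:
  1. N3 → N4 ← N0 → N7 — N4:collider[open]; N0:fork[blocks] ⇒ blocked
  2. N3 → N4 ← N0 → N5 → N7 — N4:collider[open]; N0:fork[blocks]; N5:chain[open] ⇒ blocked
  3. N3 → N4 ← N2 → N6 → N7 — N4:collider[open]; N2:fork[blocks]; N6:chain[open] ⇒ blocked
  4. N3 → N4 ← N2 ← N1 → N7 — N4:collider[open]; N2:chain[blocks]; N1:fork[open] ⇒ blocked
  5. N3 → N4 → N7 — N4:chain[blocks] ⇒ blocked
All paths are blocked; N3 ⊥ N7 | {N0, N2, N4} holds.

Yes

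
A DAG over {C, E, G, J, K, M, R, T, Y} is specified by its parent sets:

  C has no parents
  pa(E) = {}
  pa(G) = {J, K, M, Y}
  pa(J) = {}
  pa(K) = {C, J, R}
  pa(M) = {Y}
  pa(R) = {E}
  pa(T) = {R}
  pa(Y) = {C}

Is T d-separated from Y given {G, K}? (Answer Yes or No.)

No

Enumerating the 5 paths from T to Y and testing each for blocking by {G, K}:
Path 1: T ← R → K ← C → Y
  R is a fork and R is not conditioned on; K is a collider and K is conditioned on, which opens it; C is a fork and C is not conditioned on — no node blocks this path, so it is active.
Path 2: T ← R → K ← J → G ← M ← Y
  R is a fork and R is not conditioned on; K is a collider and K is conditioned on, which opens it; J is a fork and J is not conditioned on; G is a collider and G is conditioned on, which opens it; M is a chain and M is not conditioned on — no node blocks this path, so it is active.
Path 3: T ← R → K ← J → G ← Y
  R is a fork and R is not conditioned on; K is a collider and K is conditioned on, which opens it; J is a fork and J is not conditioned on; G is a collider and G is conditioned on, which opens it — no node blocks this path, so it is active.
Path 4: T ← R → K → G ← M ← Y
  K is a chain here and K is conditioned on, so the path is blocked at K.
Path 5: T ← R → K → G ← Y
  K is a chain here and K is conditioned on, so the path is blocked at K.
At least one path is unblocked, so d-separation fails.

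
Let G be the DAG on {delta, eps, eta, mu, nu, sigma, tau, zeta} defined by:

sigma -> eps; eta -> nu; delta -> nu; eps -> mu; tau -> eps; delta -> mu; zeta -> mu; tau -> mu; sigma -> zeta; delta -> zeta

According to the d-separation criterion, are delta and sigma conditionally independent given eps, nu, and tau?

Yes — delta and sigma are d-separated given {eps, nu, tau}.

We examine all 6 paths between delta and sigma:
Path 1: delta → mu ← tau → eps ← sigma
  mu is a collider here and neither mu nor any of its descendants is conditioned on, so the collider stays closed — the path is blocked at mu.
Path 2: delta → mu ← eps ← sigma
  mu is a collider here and neither mu nor any of its descendants is conditioned on, so the collider stays closed — the path is blocked at mu.
Path 3: delta → mu ← zeta ← sigma
  mu is a collider here and neither mu nor any of its descendants is conditioned on, so the collider stays closed — the path is blocked at mu.
Path 4: delta → zeta → mu ← tau → eps ← sigma
  mu is a collider here and neither mu nor any of its descendants is conditioned on, so the collider stays closed — the path is blocked at mu.
Path 5: delta → zeta → mu ← eps ← sigma
  mu is a collider here and neither mu nor any of its descendants is conditioned on, so the collider stays closed — the path is blocked at mu.
Path 6: delta → zeta ← sigma
  zeta is a collider here and neither zeta nor any of its descendants is conditioned on, so the collider stays closed — the path is blocked at zeta.
All paths are blocked; delta ⊥ sigma | {eps, nu, tau} holds.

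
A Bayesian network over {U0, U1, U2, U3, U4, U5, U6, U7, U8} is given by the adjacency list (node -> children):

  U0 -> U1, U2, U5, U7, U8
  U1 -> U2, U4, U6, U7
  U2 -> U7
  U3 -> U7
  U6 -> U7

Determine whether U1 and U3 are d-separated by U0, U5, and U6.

Yes

There are 6 undirected paths between U1 and U3; checking each against the conditioning set {U0, U5, U6}:
  1. U1 → U6 → U7 ← U3 — U6:chain[blocks]; U7:collider[blocks] ⇒ blocked
  2. U1 ← U0 → U7 ← U3 — U0:fork[blocks]; U7:collider[blocks] ⇒ blocked
  3. U1 ← U0 → U2 → U7 ← U3 — U0:fork[blocks]; U2:chain[open]; U7:collider[blocks] ⇒ blocked
  4. U1 → U7 ← U3 — U7:collider[blocks] ⇒ blocked
  5. U1 → U2 ← U0 → U7 ← U3 — U2:collider[blocks]; U0:fork[blocks]; U7:collider[blocks] ⇒ blocked
  6. U1 → U2 → U7 ← U3 — U2:chain[open]; U7:collider[blocks] ⇒ blocked
Since every path is blocked, d-separation holds.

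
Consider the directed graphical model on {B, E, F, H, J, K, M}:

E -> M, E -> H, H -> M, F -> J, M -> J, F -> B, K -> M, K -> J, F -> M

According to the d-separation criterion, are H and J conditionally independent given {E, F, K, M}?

6 paths connect H and J; each must be blocked for d-separation to hold:
Path 1: H ← E → M → J
  E is a fork here and E is conditioned on, so the path is blocked at E.
Path 2: H ← E → M ← F → J
  E is a fork here and E is conditioned on, so the path is blocked at E.
Path 3: H ← E → M ← K → J
  E is a fork here and E is conditioned on, so the path is blocked at E.
Path 4: H → M → J
  M is a chain here and M is conditioned on, so the path is blocked at M.
Path 5: H → M ← F → J
  F is a fork here and F is conditioned on, so the path is blocked at F.
Path 6: H → M ← K → J
  K is a fork here and K is conditioned on, so the path is blocked at K.
Every path is blocked, so H and J are d-separated given {E, F, K, M}.

Yes — H and J are d-separated given {E, F, K, M}.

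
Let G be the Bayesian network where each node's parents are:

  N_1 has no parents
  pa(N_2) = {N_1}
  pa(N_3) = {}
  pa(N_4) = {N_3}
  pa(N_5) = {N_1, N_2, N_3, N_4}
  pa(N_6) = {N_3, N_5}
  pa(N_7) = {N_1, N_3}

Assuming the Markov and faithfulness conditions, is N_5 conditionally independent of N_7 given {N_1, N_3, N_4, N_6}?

Yes

5 paths connect N_5 and N_7; each must be blocked for d-separation to hold:
  1. N_5 → N_6 ← N_3 → N_7 — N_6:collider[open]; N_3:fork[blocks] ⇒ blocked
  2. N_5 ← N_4 ← N_3 → N_7 — N_4:chain[blocks]; N_3:fork[blocks] ⇒ blocked
  3. N_5 ← N_3 → N_7 — N_3:fork[blocks] ⇒ blocked
  4. N_5 ← N_1 → N_7 — N_1:fork[blocks] ⇒ blocked
  5. N_5 ← N_2 ← N_1 → N_7 — N_2:chain[open]; N_1:fork[blocks] ⇒ blocked
All paths are blocked; N_5 ⊥ N_7 | {N_1, N_3, N_4, N_6} holds.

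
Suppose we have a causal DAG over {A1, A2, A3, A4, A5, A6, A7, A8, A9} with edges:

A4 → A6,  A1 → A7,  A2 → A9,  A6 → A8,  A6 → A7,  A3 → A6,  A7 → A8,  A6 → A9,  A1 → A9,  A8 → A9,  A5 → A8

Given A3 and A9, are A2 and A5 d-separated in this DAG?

There are 5 undirected paths between A2 and A5; checking each against the conditioning set {A3, A9}:
Path 1: A2 → A9 ← A6 → A7 → A8 ← A5
  A9 is a collider and A9 is conditioned on, which opens it; A6 is a fork and A6 is not conditioned on; A7 is a chain and A7 is not conditioned on; A8 is a collider and its descendant A9 is conditioned on, which opens it — no node blocks this path, so it is active.
Path 2: A2 → A9 ← A6 → A8 ← A5
  A9 is a collider and A9 is conditioned on, which opens it; A6 is a fork and A6 is not conditioned on; A8 is a collider and its descendant A9 is conditioned on, which opens it — no node blocks this path, so it is active.
Path 3: A2 → A9 ← A1 → A7 ← A6 → A8 ← A5
  A9 is a collider and A9 is conditioned on, which opens it; A1 is a fork and A1 is not conditioned on; A7 is a collider and its descendant A9 is conditioned on, which opens it; A6 is a fork and A6 is not conditioned on; A8 is a collider and its descendant A9 is conditioned on, which opens it — no node blocks this path, so it is active.
Path 4: A2 → A9 ← A1 → A7 → A8 ← A5
  A9 is a collider and A9 is conditioned on, which opens it; A1 is a fork and A1 is not conditioned on; A7 is a chain and A7 is not conditioned on; A8 is a collider and its descendant A9 is conditioned on, which opens it — no node blocks this path, so it is active.
Path 5: A2 → A9 ← A8 ← A5
  A9 is a collider and A9 is conditioned on, which opens it; A8 is a chain and A8 is not conditioned on — no node blocks this path, so it is active.
Since the path A2 → A9 ← A6 → A7 → A8 ← A5 is active, A2 and A5 are not d-separated given {A3, A9}.

No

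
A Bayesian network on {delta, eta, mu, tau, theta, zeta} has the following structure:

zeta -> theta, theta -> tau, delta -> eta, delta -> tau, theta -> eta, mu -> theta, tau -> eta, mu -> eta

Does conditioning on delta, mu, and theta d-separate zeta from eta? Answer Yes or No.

Yes — zeta and eta are d-separated given {delta, mu, theta}.

4 paths connect zeta and eta; each must be blocked for d-separation to hold:
  1. zeta → theta → eta — theta:chain[blocks] ⇒ blocked
  2. zeta → theta ← mu → eta — theta:collider[open]; mu:fork[blocks] ⇒ blocked
  3. zeta → theta → tau → eta — theta:chain[blocks]; tau:chain[open] ⇒ blocked
  4. zeta → theta → tau ← delta → eta — theta:chain[blocks]; tau:collider[blocks]; delta:fork[blocks] ⇒ blocked
All paths are blocked; zeta ⊥ eta | {delta, mu, theta} holds.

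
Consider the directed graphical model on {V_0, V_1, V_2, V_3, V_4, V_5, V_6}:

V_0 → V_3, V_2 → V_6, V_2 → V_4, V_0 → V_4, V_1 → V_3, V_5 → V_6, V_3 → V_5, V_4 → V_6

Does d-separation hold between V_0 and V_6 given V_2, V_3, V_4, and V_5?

Yes — V_0 and V_6 are d-separated given {V_2, V_3, V_4, V_5}.

There are 3 undirected paths between V_0 and V_6; checking each against the conditioning set {V_2, V_3, V_4, V_5}:
Path 1: V_0 → V_4 → V_6
  V_4 is a chain here and V_4 is conditioned on, so the path is blocked at V_4.
Path 2: V_0 → V_4 ← V_2 → V_6
  V_2 is a fork here and V_2 is conditioned on, so the path is blocked at V_2.
Path 3: V_0 → V_3 → V_5 → V_6
  V_3 is a chain here and V_3 is conditioned on, so the path is blocked at V_3.
Every path is blocked, so V_0 and V_6 are d-separated given {V_2, V_3, V_4, V_5}.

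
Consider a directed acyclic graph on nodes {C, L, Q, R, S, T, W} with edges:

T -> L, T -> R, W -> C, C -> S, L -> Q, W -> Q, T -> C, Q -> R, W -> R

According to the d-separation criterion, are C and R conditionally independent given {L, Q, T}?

Enumerating the 6 paths from C to R and testing each for blocking by {L, Q, T}:
  1. C ← T → R — T:fork[blocks] ⇒ blocked
  2. C ← T → L → Q → R — T:fork[blocks]; L:chain[blocks]; Q:chain[blocks] ⇒ blocked
  3. C ← T → L → Q ← W → R — T:fork[blocks]; L:chain[blocks]; Q:collider[open]; W:fork[open] ⇒ blocked
  4. C ← W → Q → R — W:fork[open]; Q:chain[blocks] ⇒ blocked
  5. C ← W → Q ← L ← T → R — W:fork[open]; Q:collider[open]; L:chain[blocks]; T:fork[blocks] ⇒ blocked
  6. C ← W → R — W:fork[open] ⇒ active
Because an active path exists, C and R are not d-separated.

No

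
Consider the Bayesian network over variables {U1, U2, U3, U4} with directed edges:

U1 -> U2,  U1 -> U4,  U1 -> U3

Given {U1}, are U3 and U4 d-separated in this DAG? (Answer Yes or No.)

The only undirected path from U3 to U4 is:
Path 1: U3 ← U1 → U4
  U1 is a fork here and U1 is conditioned on, so the path is blocked at U1.
Every path is blocked, so U3 and U4 are d-separated given {U1}.

Yes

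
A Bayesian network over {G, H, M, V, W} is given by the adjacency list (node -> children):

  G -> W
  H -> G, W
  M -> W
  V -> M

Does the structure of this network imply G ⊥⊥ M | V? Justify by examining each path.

Enumerating the 2 paths from G to M and testing each for blocking by {V}:
Path 1: G → W ← M
  W is a collider here and neither W nor any of its descendants is conditioned on, so the collider stays closed — the path is blocked at W.
Path 2: G ← H → W ← M
  W is a collider here and neither W nor any of its descendants is conditioned on, so the collider stays closed — the path is blocked at W.
Since every path is blocked, d-separation holds.

Yes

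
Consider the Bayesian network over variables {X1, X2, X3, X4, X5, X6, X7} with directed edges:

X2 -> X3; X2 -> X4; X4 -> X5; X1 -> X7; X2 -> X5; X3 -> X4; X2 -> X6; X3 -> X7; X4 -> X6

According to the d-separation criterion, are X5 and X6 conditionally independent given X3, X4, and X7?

We examine all 6 paths between X5 and X6:
Path 1: X5 ← X2 → X6
  X2 is a fork and X2 is not conditioned on — no node blocks this path, so it is active.
Path 2: X5 ← X2 → X3 → X4 → X6
  X3 is a chain here and X3 is conditioned on, so the path is blocked at X3.
Path 3: X5 ← X2 → X4 → X6
  X4 is a chain here and X4 is conditioned on, so the path is blocked at X4.
Path 4: X5 ← X4 → X6
  X4 is a fork here and X4 is conditioned on, so the path is blocked at X4.
Path 5: X5 ← X4 ← X3 ← X2 → X6
  X4 is a chain here and X4 is conditioned on, so the path is blocked at X4.
Path 6: X5 ← X4 ← X2 → X6
  X4 is a chain here and X4 is conditioned on, so the path is blocked at X4.
Because an active path exists, X5 and X6 are not d-separated.

No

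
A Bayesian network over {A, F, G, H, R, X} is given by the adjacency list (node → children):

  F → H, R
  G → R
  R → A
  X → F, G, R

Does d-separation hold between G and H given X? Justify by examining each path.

Yes

We examine all 4 paths between G and H:
Path 1: G → R ← F → H
  R is a collider here and neither R nor any of its descendants is conditioned on, so the collider stays closed — the path is blocked at R.
Path 2: G → R ← X → F → H
  R is a collider here and neither R nor any of its descendants is conditioned on, so the collider stays closed — the path is blocked at R.
Path 3: G ← X → R ← F → H
  X is a fork here and X is conditioned on, so the path is blocked at X.
Path 4: G ← X → F → H
  X is a fork here and X is conditioned on, so the path is blocked at X.
Since every path is blocked, d-separation holds.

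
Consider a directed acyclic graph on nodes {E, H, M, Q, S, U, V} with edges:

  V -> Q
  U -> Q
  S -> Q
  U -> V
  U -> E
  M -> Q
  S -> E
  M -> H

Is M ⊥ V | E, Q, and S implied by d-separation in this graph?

No

There are 3 undirected paths between M and V; checking each against the conditioning set {E, Q, S}:
Path 1: M → Q ← V
  Q is a collider and Q is conditioned on, which opens it — no node blocks this path, so it is active.
Path 2: M → Q ← S → E ← U → V
  S is a fork here and S is conditioned on, so the path is blocked at S.
Path 3: M → Q ← U → V
  Q is a collider and Q is conditioned on, which opens it; U is a fork and U is not conditioned on — no node blocks this path, so it is active.
Since the path M → Q ← V is active, M and V are not d-separated given {E, Q, S}.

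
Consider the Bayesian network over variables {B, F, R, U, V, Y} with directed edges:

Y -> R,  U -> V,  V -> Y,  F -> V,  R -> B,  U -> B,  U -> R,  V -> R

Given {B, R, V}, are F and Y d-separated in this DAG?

No

There are 4 undirected paths between F and Y; checking each against the conditioning set {B, R, V}:
  1. F → V → Y — V:chain[blocks] ⇒ blocked
  2. F → V ← U → B ← R ← Y — V:collider[open]; U:fork[open]; B:collider[open]; R:chain[blocks] ⇒ blocked
  3. F → V ← U → R ← Y — V:collider[open]; U:fork[open]; R:collider[open] ⇒ active
  4. F → V → R ← Y — V:chain[blocks]; R:collider[open] ⇒ blocked
Since the path F → V ← U → R ← Y is active, F and Y are not d-separated given {B, R, V}.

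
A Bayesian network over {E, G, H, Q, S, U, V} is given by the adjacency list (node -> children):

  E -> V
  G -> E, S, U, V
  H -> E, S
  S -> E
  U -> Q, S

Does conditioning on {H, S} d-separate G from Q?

No

We examine all 6 paths between G and Q:
Path 1: G → S ← U → Q
  S is a collider and S is conditioned on, which opens it; U is a fork and U is not conditioned on — no node blocks this path, so it is active.
Path 2: G → U → Q
  U is a chain and U is not conditioned on — no node blocks this path, so it is active.
Path 3: G → V ← E ← H → S ← U → Q
  V is a collider here and neither V nor any of its descendants is conditioned on, so the collider stays closed — the path is blocked at V.
Path 4: G → V ← E ← S ← U → Q
  V is a collider here and neither V nor any of its descendants is conditioned on, so the collider stays closed — the path is blocked at V.
Path 5: G → E ← H → S ← U → Q
  E is a collider here and neither E nor any of its descendants is conditioned on, so the collider stays closed — the path is blocked at E.
Path 6: G → E ← S ← U → Q
  E is a collider here and neither E nor any of its descendants is conditioned on, so the collider stays closed — the path is blocked at E.
At least one path is unblocked, so d-separation fails.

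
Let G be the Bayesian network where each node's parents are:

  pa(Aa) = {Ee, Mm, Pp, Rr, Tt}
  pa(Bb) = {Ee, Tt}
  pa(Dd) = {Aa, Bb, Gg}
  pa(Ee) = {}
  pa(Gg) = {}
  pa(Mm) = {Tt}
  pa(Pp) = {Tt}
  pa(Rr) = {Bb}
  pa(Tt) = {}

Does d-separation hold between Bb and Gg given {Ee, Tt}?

We examine all 6 paths between Bb and Gg:
Path 1: Bb → Rr → Aa → Dd ← Gg
  Dd is a collider here and neither Dd nor any of its descendants is conditioned on, so the collider stays closed — the path is blocked at Dd.
Path 2: Bb → Dd ← Gg
  Dd is a collider here and neither Dd nor any of its descendants is conditioned on, so the collider stays closed — the path is blocked at Dd.
Path 3: Bb ← Ee → Aa → Dd ← Gg
  Ee is a fork here and Ee is conditioned on, so the path is blocked at Ee.
Path 4: Bb ← Tt → Pp → Aa → Dd ← Gg
  Tt is a fork here and Tt is conditioned on, so the path is blocked at Tt.
Path 5: Bb ← Tt → Aa → Dd ← Gg
  Tt is a fork here and Tt is conditioned on, so the path is blocked at Tt.
Path 6: Bb ← Tt → Mm → Aa → Dd ← Gg
  Tt is a fork here and Tt is conditioned on, so the path is blocked at Tt.
Since every path is blocked, d-separation holds.

Yes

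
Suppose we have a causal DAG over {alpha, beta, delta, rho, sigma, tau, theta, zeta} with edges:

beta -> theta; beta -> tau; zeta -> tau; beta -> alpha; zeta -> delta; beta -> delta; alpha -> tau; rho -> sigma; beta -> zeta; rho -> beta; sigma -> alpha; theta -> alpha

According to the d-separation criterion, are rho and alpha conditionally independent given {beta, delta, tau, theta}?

No

We examine all 6 paths between rho and alpha:
Path 1: rho → sigma → alpha
  sigma is a chain and sigma is not conditioned on — no node blocks this path, so it is active.
Path 2: rho → beta → tau ← alpha
  beta is a chain here and beta is conditioned on, so the path is blocked at beta.
Path 3: rho → beta → delta ← zeta → tau ← alpha
  beta is a chain here and beta is conditioned on, so the path is blocked at beta.
Path 4: rho → beta → alpha
  beta is a chain here and beta is conditioned on, so the path is blocked at beta.
Path 5: rho → beta → theta → alpha
  beta is a chain here and beta is conditioned on, so the path is blocked at beta.
Path 6: rho → beta → zeta → tau ← alpha
  beta is a chain here and beta is conditioned on, so the path is blocked at beta.
At least one path is unblocked, so d-separation fails.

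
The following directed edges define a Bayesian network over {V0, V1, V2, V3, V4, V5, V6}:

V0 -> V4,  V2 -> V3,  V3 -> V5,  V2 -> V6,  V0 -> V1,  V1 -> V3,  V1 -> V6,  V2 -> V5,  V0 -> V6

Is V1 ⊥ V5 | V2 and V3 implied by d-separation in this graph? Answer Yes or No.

Yes

We examine all 6 paths between V1 and V5:
Path 1: V1 ← V0 → V6 ← V2 → V5
  V6 is a collider here and neither V6 nor any of its descendants is conditioned on, so the collider stays closed — the path is blocked at V6.
Path 2: V1 ← V0 → V6 ← V2 → V3 → V5
  V6 is a collider here and neither V6 nor any of its descendants is conditioned on, so the collider stays closed — the path is blocked at V6.
Path 3: V1 → V3 ← V2 → V5
  V2 is a fork here and V2 is conditioned on, so the path is blocked at V2.
Path 4: V1 → V3 → V5
  V3 is a chain here and V3 is conditioned on, so the path is blocked at V3.
Path 5: V1 → V6 ← V2 → V5
  V6 is a collider here and neither V6 nor any of its descendants is conditioned on, so the collider stays closed — the path is blocked at V6.
Path 6: V1 → V6 ← V2 → V3 → V5
  V6 is a collider here and neither V6 nor any of its descendants is conditioned on, so the collider stays closed — the path is blocked at V6.
All paths are blocked; V1 ⊥ V5 | {V2, V3} holds.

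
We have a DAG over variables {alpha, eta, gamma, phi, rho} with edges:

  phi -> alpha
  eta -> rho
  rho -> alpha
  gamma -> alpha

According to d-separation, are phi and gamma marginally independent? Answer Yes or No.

Yes — phi and gamma are d-separated given ∅.

There is one path between phi and gamma:
Path 1: phi → alpha ← gamma
  alpha is a collider here and neither alpha nor any of its descendants is conditioned on, so the collider stays closed — the path is blocked at alpha.
All paths are blocked; phi ⊥ gamma | ∅ holds.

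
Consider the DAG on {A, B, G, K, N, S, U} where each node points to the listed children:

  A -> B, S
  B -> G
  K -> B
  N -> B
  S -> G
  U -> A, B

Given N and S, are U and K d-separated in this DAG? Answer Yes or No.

3 paths connect U and K; each must be blocked for d-separation to hold:
  1. U → A → S → G ← B ← K — A:chain[open]; S:chain[blocks]; G:collider[blocks]; B:chain[open] ⇒ blocked
  2. U → A → B ← K — A:chain[open]; B:collider[blocks] ⇒ blocked
  3. U → B ← K — B:collider[blocks] ⇒ blocked
Every path is blocked, so U and K are d-separated given {N, S}.

Yes — U and K are d-separated given {N, S}.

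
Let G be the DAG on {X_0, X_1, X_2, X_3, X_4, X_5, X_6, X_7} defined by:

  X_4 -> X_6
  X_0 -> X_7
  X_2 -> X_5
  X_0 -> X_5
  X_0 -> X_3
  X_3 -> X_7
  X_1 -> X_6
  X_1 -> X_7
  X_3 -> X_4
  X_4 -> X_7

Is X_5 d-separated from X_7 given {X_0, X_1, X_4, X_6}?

We examine all 4 paths between X_5 and X_7:
Path 1: X_5 ← X_0 → X_3 → X_4 → X_6 ← X_1 → X_7
  X_0 is a fork here and X_0 is conditioned on, so the path is blocked at X_0.
Path 2: X_5 ← X_0 → X_3 → X_4 → X_7
  X_0 is a fork here and X_0 is conditioned on, so the path is blocked at X_0.
Path 3: X_5 ← X_0 → X_3 → X_7
  X_0 is a fork here and X_0 is conditioned on, so the path is blocked at X_0.
Path 4: X_5 ← X_0 → X_7
  X_0 is a fork here and X_0 is conditioned on, so the path is blocked at X_0.
Every path is blocked, so X_5 and X_7 are d-separated given {X_0, X_1, X_4, X_6}.

Yes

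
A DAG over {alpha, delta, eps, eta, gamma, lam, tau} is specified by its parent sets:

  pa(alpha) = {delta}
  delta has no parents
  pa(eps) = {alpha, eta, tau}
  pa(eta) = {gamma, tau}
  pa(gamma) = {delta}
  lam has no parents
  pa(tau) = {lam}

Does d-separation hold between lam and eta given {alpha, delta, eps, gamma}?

No — lam and eta are not d-separated given {alpha, delta, eps, gamma}.

We examine all 3 paths between lam and eta:
Path 1: lam → tau → eps ← eta
  tau is a chain and tau is not conditioned on; eps is a collider and eps is conditioned on, which opens it — no node blocks this path, so it is active.
Path 2: lam → tau → eps ← alpha ← delta → gamma → eta
  alpha is a chain here and alpha is conditioned on, so the path is blocked at alpha.
Path 3: lam → tau → eta
  tau is a chain and tau is not conditioned on — no node blocks this path, so it is active.
Because an active path exists, lam and eta are not d-separated.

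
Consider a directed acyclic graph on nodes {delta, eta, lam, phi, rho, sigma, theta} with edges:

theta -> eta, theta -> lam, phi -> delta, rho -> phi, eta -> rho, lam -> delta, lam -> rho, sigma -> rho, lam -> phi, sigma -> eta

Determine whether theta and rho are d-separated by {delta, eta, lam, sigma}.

Yes

We examine all 5 paths between theta and rho:
Path 1: theta → lam → rho
  lam is a chain here and lam is conditioned on, so the path is blocked at lam.
Path 2: theta → lam → phi ← rho
  lam is a chain here and lam is conditioned on, so the path is blocked at lam.
Path 3: theta → lam → delta ← phi ← rho
  lam is a chain here and lam is conditioned on, so the path is blocked at lam.
Path 4: theta → eta ← sigma → rho
  sigma is a fork here and sigma is conditioned on, so the path is blocked at sigma.
Path 5: theta → eta → rho
  eta is a chain here and eta is conditioned on, so the path is blocked at eta.
Since every path is blocked, d-separation holds.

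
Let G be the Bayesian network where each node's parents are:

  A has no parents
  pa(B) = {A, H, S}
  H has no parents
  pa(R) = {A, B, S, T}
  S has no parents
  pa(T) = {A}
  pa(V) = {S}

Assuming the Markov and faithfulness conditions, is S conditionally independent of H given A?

Enumerating the 4 paths from S to H and testing each for blocking by {A}:
  1. S → B ← H — B:collider[blocks] ⇒ blocked
  2. S → R ← A → B ← H — R:collider[blocks]; A:fork[blocks]; B:collider[blocks] ⇒ blocked
  3. S → R ← B ← H — R:collider[blocks]; B:chain[open] ⇒ blocked
  4. S → R ← T ← A → B ← H — R:collider[blocks]; T:chain[open]; A:fork[blocks]; B:collider[blocks] ⇒ blocked
Every path is blocked, so S and H are d-separated given {A}.

Yes — S and H are d-separated given {A}.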